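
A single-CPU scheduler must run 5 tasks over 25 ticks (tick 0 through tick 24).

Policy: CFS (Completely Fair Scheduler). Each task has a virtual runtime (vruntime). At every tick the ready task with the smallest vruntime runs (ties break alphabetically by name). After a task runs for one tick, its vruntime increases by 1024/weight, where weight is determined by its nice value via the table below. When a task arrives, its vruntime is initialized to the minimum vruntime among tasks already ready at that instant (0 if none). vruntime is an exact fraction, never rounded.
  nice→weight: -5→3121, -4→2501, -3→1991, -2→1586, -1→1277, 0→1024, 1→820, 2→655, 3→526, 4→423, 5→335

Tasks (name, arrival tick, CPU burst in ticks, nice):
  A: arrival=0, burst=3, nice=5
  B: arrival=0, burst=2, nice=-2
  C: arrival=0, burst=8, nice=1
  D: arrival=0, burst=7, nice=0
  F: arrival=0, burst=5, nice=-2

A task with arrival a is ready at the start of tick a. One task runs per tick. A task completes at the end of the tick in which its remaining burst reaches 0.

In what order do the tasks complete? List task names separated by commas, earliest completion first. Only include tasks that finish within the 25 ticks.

completion order = B, F, D, A, C

t=0: vr[A=0 B=0 C=0 D=0 F=0] → run A
t=1: vr[A=1024/335 B=0 C=0 D=0 F=0] → run B
t=2: vr[A=1024/335 B=512/793 C=0 D=0 F=0] → run C
t=3: vr[A=1024/335 B=512/793 C=256/205 D=0 F=0] → run D
t=4: vr[A=1024/335 B=512/793 C=256/205 D=1 F=0] → run F
t=5: vr[A=1024/335 B=512/793 C=256/205 D=1 F=512/793] → run B
t=6: vr[A=1024/335 C=256/205 D=1 F=512/793] → run F
t=7: vr[A=1024/335 C=256/205 D=1 F=1024/793] → run D
t=8: vr[A=1024/335 C=256/205 D=2 F=1024/793] → run C
t=9: vr[A=1024/335 C=512/205 D=2 F=1024/793] → run F
t=10: vr[A=1024/335 C=512/205 D=2 F=1536/793] → run F
t=11: vr[A=1024/335 C=512/205 D=2 F=2048/793] → run D
t=12: vr[A=1024/335 C=512/205 D=3 F=2048/793] → run C
t=13: vr[A=1024/335 C=768/205 D=3 F=2048/793] → run F
t=14: vr[A=1024/335 C=768/205 D=3] → run D
t=15: vr[A=1024/335 C=768/205 D=4] → run A
t=16: vr[A=2048/335 C=768/205 D=4] → run C
t=17: vr[A=2048/335 C=1024/205 D=4] → run D
t=18: vr[A=2048/335 C=1024/205 D=5] → run C
t=19: vr[A=2048/335 C=256/41 D=5] → run D
t=20: vr[A=2048/335 C=256/41 D=6] → run D
t=21: vr[A=2048/335 C=256/41] → run A
t=22: vr[C=256/41] → run C
t=23: vr[C=1536/205] → run C
t=24: vr[C=1792/205] → run C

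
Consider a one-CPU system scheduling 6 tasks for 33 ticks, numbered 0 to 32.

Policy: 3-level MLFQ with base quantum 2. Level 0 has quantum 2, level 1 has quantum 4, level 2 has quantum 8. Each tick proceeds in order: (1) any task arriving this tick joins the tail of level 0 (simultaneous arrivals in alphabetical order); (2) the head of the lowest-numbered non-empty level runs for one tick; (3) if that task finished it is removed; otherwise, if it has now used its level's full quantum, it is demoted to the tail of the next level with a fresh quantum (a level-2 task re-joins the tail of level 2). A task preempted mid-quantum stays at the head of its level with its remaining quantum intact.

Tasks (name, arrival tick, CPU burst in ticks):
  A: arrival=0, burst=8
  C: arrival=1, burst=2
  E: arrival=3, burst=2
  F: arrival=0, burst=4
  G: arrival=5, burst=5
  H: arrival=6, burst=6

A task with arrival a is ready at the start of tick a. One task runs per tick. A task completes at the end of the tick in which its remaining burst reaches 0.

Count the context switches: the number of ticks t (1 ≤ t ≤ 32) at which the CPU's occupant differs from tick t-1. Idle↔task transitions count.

context switches = 11

t=0: L0/L1/L2 = AF/-/- → run A
t=1: L0/L1/L2 = AFC/-/- → run A
t=2: L0/L1/L2 = FC/A/- → run F
t=3: L0/L1/L2 = FCE/A/- → run F
t=4: L0/L1/L2 = CE/AF/- → run C
t=5: L0/L1/L2 = CEG/AF/- → run C
t=6: L0/L1/L2 = EGH/AF/- → run E
t=7: L0/L1/L2 = EGH/AF/- → run E
t=8: L0/L1/L2 = GH/AF/- → run G
t=9: L0/L1/L2 = GH/AF/- → run G
t=10: L0/L1/L2 = H/AFG/- → run H
t=11: L0/L1/L2 = H/AFG/- → run H
t=12: L0/L1/L2 = -/AFGH/- → run A
t=13: L0/L1/L2 = -/AFGH/- → run A
t=14: L0/L1/L2 = -/AFGH/- → run A
t=15: L0/L1/L2 = -/AFGH/- → run A
t=16: L0/L1/L2 = -/FGH/A → run F
t=17: L0/L1/L2 = -/FGH/A → run F
t=18: L0/L1/L2 = -/GH/A → run G
t=19: L0/L1/L2 = -/GH/A → run G
t=20: L0/L1/L2 = -/GH/A → run G
t=21: L0/L1/L2 = -/H/A → run H
t=22: L0/L1/L2 = -/H/A → run H
t=23: L0/L1/L2 = -/H/A → run H
t=24: L0/L1/L2 = -/H/A → run H
t=25: L0/L1/L2 = -/-/A → run A
t=26: L0/L1/L2 = -/-/A → run A
t=27: (idle)
t=28: (idle)
t=29: (idle)
t=30: (idle)
t=31: (idle)
t=32: (idle)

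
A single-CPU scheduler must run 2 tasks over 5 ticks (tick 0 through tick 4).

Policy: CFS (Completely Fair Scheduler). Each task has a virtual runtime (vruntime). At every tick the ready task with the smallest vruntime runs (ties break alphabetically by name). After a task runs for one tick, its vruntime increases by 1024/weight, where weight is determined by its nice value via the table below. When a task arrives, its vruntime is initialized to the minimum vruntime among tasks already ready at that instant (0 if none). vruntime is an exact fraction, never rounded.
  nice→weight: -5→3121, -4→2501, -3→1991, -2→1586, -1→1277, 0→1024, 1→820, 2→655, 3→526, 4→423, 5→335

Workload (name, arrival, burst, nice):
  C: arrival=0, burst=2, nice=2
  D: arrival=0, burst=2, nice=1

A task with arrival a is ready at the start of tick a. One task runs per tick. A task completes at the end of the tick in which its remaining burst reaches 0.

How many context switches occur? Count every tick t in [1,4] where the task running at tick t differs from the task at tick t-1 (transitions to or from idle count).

context switches = 3

t=0: vr[C=0 D=0] → run C
t=1: vr[C=1024/655 D=0] → run D
t=2: vr[C=1024/655 D=256/205] → run D
t=3: vr[C=1024/655] → run C
t=4: (idle)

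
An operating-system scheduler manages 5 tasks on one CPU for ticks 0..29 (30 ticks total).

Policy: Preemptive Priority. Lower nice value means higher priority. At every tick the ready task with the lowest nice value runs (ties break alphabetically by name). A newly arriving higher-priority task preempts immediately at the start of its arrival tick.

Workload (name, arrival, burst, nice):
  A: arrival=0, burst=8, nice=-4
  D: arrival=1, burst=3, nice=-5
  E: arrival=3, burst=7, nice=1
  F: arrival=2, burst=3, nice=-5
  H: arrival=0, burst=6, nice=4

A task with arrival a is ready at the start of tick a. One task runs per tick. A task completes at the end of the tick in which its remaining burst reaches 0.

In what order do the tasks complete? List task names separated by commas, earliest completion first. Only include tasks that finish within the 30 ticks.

t=0: ready={A,H} → run A
t=1: ready={A,D,H} → run D
t=2: ready={A,D,F,H} → run D
t=3: ready={A,D,E,F,H} → run D
t=4: ready={A,E,F,H} → run F
t=5: ready={A,E,F,H} → run F
t=6: ready={A,E,F,H} → run F
t=7: ready={A,E,H} → run A
t=8: ready={A,E,H} → run A
t=9: ready={A,E,H} → run A
t=10: ready={A,E,H} → run A
t=11: ready={A,E,H} → run A
t=12: ready={A,E,H} → run A
t=13: ready={A,E,H} → run A
t=14: ready={E,H} → run E
t=15: ready={E,H} → run E
t=16: ready={E,H} → run E
t=17: ready={E,H} → run E
t=18: ready={E,H} → run E
t=19: ready={E,H} → run E
t=20: ready={E,H} → run E
t=21: ready={H} → run H
t=22: ready={H} → run H
t=23: ready={H} → run H
t=24: ready={H} → run H
t=25: ready={H} → run H
t=26: ready={H} → run H
t=27: (idle)
t=28: (idle)
t=29: (idle)

completion order = D, F, A, E, H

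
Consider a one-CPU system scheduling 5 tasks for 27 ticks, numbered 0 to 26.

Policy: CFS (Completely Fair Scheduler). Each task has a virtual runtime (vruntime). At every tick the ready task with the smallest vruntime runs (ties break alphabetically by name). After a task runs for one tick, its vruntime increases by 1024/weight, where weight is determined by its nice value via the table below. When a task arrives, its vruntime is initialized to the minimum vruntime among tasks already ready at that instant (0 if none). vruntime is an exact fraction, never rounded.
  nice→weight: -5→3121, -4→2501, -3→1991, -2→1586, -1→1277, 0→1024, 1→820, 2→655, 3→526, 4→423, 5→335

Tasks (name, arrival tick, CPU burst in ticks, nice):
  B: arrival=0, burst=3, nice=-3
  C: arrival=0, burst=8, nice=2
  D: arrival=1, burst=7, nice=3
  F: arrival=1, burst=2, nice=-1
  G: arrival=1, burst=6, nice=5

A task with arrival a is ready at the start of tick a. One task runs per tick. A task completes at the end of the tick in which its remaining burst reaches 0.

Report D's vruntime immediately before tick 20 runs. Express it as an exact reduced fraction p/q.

vruntime(D, start of tick 20) = 2560/263

t=0: vr[B=0 C=0] → run B
t=1: vr[B=1024/1991 C=0 D=0 F=0 G=0] → run C
t=2: vr[B=1024/1991 C=1024/655 D=0 F=0 G=0] → run D
t=3: vr[B=1024/1991 C=1024/655 D=512/263 F=0 G=0] → run F
t=4: vr[B=1024/1991 C=1024/655 D=512/263 F=1024/1277 G=0] → run G
t=5: vr[B=1024/1991 C=1024/655 D=512/263 F=1024/1277 G=1024/335] → run B
t=6: vr[B=2048/1991 C=1024/655 D=512/263 F=1024/1277 G=1024/335] → run F
t=7: vr[B=2048/1991 C=1024/655 D=512/263 G=1024/335] → run B
t=8: vr[C=1024/655 D=512/263 G=1024/335] → run C
t=9: vr[C=2048/655 D=512/263 G=1024/335] → run D
t=10: vr[C=2048/655 D=1024/263 G=1024/335] → run G
t=11: vr[C=2048/655 D=1024/263 G=2048/335] → run C
t=12: vr[C=3072/655 D=1024/263 G=2048/335] → run D
t=13: vr[C=3072/655 D=1536/263 G=2048/335] → run C
t=14: vr[C=4096/655 D=1536/263 G=2048/335] → run D
t=15: vr[C=4096/655 D=2048/263 G=2048/335] → run G
t=16: vr[C=4096/655 D=2048/263 G=3072/335] → run C
t=17: vr[C=1024/131 D=2048/263 G=3072/335] → run D
t=18: vr[C=1024/131 D=2560/263 G=3072/335] → run C
t=19: vr[C=6144/655 D=2560/263 G=3072/335] → run G
t=20: vr[C=6144/655 D=2560/263 G=4096/335] → run C
t=21: vr[C=7168/655 D=2560/263 G=4096/335] → run D
t=22: vr[C=7168/655 D=3072/263 G=4096/335] → run C
t=23: vr[D=3072/263 G=4096/335] → run D
t=24: vr[G=4096/335] → run G
t=25: vr[G=1024/67] → run G
t=26: (idle)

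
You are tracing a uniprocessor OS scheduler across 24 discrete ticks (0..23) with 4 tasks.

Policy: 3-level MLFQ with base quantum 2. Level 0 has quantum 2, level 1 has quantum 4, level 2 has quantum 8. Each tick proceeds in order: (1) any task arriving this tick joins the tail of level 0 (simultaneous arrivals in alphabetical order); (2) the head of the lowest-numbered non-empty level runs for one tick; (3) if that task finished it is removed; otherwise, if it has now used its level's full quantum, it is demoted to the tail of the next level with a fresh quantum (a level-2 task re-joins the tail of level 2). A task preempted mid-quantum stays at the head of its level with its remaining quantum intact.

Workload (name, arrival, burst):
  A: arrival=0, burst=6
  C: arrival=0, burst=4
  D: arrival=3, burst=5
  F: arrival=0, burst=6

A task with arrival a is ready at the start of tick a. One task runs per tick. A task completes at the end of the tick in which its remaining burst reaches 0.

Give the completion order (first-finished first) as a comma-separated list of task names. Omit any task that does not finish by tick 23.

completion order = A, C, F, D

t=0: L0/L1/L2 = ACF/-/- → run A
t=1: L0/L1/L2 = ACF/-/- → run A
t=2: L0/L1/L2 = CF/A/- → run C
t=3: L0/L1/L2 = CFD/A/- → run C
t=4: L0/L1/L2 = FD/AC/- → run F
t=5: L0/L1/L2 = FD/AC/- → run F
t=6: L0/L1/L2 = D/ACF/- → run D
t=7: L0/L1/L2 = D/ACF/- → run D
t=8: L0/L1/L2 = -/ACFD/- → run A
t=9: L0/L1/L2 = -/ACFD/- → run A
t=10: L0/L1/L2 = -/ACFD/- → run A
t=11: L0/L1/L2 = -/ACFD/- → run A
t=12: L0/L1/L2 = -/CFD/- → run C
t=13: L0/L1/L2 = -/CFD/- → run C
t=14: L0/L1/L2 = -/FD/- → run F
t=15: L0/L1/L2 = -/FD/- → run F
t=16: L0/L1/L2 = -/FD/- → run F
t=17: L0/L1/L2 = -/FD/- → run F
t=18: L0/L1/L2 = -/D/- → run D
t=19: L0/L1/L2 = -/D/- → run D
t=20: L0/L1/L2 = -/D/- → run D
t=21: (idle)
t=22: (idle)
t=23: (idle)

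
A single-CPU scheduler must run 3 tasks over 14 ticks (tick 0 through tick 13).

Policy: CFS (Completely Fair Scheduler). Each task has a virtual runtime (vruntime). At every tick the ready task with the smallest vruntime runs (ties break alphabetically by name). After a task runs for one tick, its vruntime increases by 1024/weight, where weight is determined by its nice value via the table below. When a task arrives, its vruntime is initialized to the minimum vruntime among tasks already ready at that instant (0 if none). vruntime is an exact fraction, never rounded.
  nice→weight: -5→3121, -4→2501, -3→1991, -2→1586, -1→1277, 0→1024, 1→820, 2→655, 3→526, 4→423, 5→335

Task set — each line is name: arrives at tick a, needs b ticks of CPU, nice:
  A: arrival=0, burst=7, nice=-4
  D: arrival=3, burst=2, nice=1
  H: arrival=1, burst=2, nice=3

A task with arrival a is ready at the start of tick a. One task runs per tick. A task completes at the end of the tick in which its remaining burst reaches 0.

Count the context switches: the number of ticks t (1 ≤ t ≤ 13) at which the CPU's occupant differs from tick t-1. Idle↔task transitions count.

context switches = 8

t=0: vr[A=0] → run A
t=1: vr[A=1024/2501 H=1024/2501] → run A
t=2: vr[A=2048/2501 H=1024/2501] → run H
t=3: vr[A=2048/2501 D=2048/2501 H=1549824/657763] → run A
t=4: vr[A=3072/2501 D=2048/2501 H=1549824/657763] → run D
t=5: vr[A=3072/2501 D=25856/12505 H=1549824/657763] → run A
t=6: vr[A=4096/2501 D=25856/12505 H=1549824/657763] → run A
t=7: vr[A=5120/2501 D=25856/12505 H=1549824/657763] → run A
t=8: vr[A=6144/2501 D=25856/12505 H=1549824/657763] → run D
t=9: vr[A=6144/2501 H=1549824/657763] → run H
t=10: vr[A=6144/2501] → run A
t=11: (idle)
t=12: (idle)
t=13: (idle)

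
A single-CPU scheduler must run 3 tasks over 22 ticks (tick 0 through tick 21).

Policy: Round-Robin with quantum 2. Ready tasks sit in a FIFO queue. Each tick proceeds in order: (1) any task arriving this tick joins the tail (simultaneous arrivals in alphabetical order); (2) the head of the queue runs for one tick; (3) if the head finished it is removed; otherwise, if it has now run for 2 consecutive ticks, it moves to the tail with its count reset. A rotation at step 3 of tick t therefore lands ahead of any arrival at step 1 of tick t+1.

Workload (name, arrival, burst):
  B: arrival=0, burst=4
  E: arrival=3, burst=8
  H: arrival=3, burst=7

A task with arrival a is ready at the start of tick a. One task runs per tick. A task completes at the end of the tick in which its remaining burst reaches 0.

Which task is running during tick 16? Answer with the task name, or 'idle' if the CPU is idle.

t=0: queue=[B] q_used=0 → run B
t=1: queue=[B] q_used=1 → run B
t=2: queue=[B] q_used=0 → run B
t=3: queue=[B,E,H] q_used=1 → run B
t=4: queue=[E,H] q_used=0 → run E
t=5: queue=[E,H] q_used=1 → run E
t=6: queue=[H,E] q_used=0 → run H
t=7: queue=[H,E] q_used=1 → run H
t=8: queue=[E,H] q_used=0 → run E
t=9: queue=[E,H] q_used=1 → run E
t=10: queue=[H,E] q_used=0 → run H
t=11: queue=[H,E] q_used=1 → run H
t=12: queue=[E,H] q_used=0 → run E
t=13: queue=[E,H] q_used=1 → run E
t=14: queue=[H,E] q_used=0 → run H
t=15: queue=[H,E] q_used=1 → run H
t=16: queue=[E,H] q_used=0 → run E
t=17: queue=[E,H] q_used=1 → run E
t=18: queue=[H] q_used=0 → run H
t=19: (idle)
t=20: (idle)
t=21: (idle)

running at tick 16 = E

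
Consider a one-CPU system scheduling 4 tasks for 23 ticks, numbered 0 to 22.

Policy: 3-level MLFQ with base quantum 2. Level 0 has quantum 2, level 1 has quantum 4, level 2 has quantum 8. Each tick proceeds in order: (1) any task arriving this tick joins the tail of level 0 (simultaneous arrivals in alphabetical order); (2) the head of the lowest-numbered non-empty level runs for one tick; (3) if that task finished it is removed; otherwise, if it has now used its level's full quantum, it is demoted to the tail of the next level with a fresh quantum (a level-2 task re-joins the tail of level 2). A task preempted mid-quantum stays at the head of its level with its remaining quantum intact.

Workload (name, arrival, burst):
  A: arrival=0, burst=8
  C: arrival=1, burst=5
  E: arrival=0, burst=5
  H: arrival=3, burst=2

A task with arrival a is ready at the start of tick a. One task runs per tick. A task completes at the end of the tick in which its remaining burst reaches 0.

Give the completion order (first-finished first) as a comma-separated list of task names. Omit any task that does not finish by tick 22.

completion order = H, E, C, A

t=0: L0/L1/L2 = AE/-/- → run A
t=1: L0/L1/L2 = AEC/-/- → run A
t=2: L0/L1/L2 = EC/A/- → run E
t=3: L0/L1/L2 = ECH/A/- → run E
t=4: L0/L1/L2 = CH/AE/- → run C
t=5: L0/L1/L2 = CH/AE/- → run C
t=6: L0/L1/L2 = H/AEC/- → run H
t=7: L0/L1/L2 = H/AEC/- → run H
t=8: L0/L1/L2 = -/AEC/- → run A
t=9: L0/L1/L2 = -/AEC/- → run A
t=10: L0/L1/L2 = -/AEC/- → run A
t=11: L0/L1/L2 = -/AEC/- → run A
t=12: L0/L1/L2 = -/EC/A → run E
t=13: L0/L1/L2 = -/EC/A → run E
t=14: L0/L1/L2 = -/EC/A → run E
t=15: L0/L1/L2 = -/C/A → run C
t=16: L0/L1/L2 = -/C/A → run C
t=17: L0/L1/L2 = -/C/A → run C
t=18: L0/L1/L2 = -/-/A → run A
t=19: L0/L1/L2 = -/-/A → run A
t=20: (idle)
t=21: (idle)
t=22: (idle)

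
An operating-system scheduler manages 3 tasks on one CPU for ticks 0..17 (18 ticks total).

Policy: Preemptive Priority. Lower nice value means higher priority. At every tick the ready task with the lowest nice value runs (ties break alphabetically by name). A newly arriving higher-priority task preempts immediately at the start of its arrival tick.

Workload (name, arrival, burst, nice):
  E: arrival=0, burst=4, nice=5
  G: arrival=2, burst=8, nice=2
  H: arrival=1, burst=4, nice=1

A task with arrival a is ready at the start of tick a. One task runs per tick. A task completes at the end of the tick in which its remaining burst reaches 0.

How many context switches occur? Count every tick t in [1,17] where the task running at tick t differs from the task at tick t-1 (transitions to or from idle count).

context switches = 4

t=0: ready={E} → run E
t=1: ready={E,H} → run H
t=2: ready={E,G,H} → run H
t=3: ready={E,G,H} → run H
t=4: ready={E,G,H} → run H
t=5: ready={E,G} → run G
t=6: ready={E,G} → run G
t=7: ready={E,G} → run G
t=8: ready={E,G} → run G
t=9: ready={E,G} → run G
t=10: ready={E,G} → run G
t=11: ready={E,G} → run G
t=12: ready={E,G} → run G
t=13: ready={E} → run E
t=14: ready={E} → run E
t=15: ready={E} → run E
t=16: (idle)
t=17: (idle)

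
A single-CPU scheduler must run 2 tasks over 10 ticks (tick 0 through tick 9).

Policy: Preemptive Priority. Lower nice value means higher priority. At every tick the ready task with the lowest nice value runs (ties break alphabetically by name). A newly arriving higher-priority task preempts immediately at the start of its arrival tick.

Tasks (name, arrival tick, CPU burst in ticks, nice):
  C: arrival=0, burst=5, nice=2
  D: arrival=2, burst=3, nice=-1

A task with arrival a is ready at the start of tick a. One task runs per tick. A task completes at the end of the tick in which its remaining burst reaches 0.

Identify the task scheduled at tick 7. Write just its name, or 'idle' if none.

t=0: ready={C} → run C
t=1: ready={C} → run C
t=2: ready={C,D} → run D
t=3: ready={C,D} → run D
t=4: ready={C,D} → run D
t=5: ready={C} → run C
t=6: ready={C} → run C
t=7: ready={C} → run C
t=8: (idle)
t=9: (idle)

running at tick 7 = C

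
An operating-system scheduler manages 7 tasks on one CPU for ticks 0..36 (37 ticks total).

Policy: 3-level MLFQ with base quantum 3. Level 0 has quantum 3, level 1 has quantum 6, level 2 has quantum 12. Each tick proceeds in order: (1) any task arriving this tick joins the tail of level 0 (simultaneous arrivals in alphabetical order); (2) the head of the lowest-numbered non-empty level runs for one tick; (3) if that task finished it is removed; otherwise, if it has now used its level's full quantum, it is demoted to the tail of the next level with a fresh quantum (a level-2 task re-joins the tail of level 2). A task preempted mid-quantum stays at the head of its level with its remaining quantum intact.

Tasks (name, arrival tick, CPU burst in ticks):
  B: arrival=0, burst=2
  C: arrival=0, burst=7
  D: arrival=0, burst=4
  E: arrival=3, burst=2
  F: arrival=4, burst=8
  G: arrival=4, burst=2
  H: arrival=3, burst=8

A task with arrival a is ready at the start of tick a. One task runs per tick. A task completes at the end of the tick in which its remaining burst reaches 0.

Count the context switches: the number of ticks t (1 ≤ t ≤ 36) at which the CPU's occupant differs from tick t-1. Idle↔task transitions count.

t=0: L0/L1/L2 = BCD/-/- → run B
t=1: L0/L1/L2 = BCD/-/- → run B
t=2: L0/L1/L2 = CD/-/- → run C
t=3: L0/L1/L2 = CDEH/-/- → run C
t=4: L0/L1/L2 = CDEHFG/-/- → run C
t=5: L0/L1/L2 = DEHFG/C/- → run D
t=6: L0/L1/L2 = DEHFG/C/- → run D
t=7: L0/L1/L2 = DEHFG/C/- → run D
t=8: L0/L1/L2 = EHFG/CD/- → run E
t=9: L0/L1/L2 = EHFG/CD/- → run E
t=10: L0/L1/L2 = HFG/CD/- → run H
t=11: L0/L1/L2 = HFG/CD/- → run H
t=12: L0/L1/L2 = HFG/CD/- → run H
t=13: L0/L1/L2 = FG/CDH/- → run F
t=14: L0/L1/L2 = FG/CDH/- → run F
t=15: L0/L1/L2 = FG/CDH/- → run F
t=16: L0/L1/L2 = G/CDHF/- → run G
t=17: L0/L1/L2 = G/CDHF/- → run G
t=18: L0/L1/L2 = -/CDHF/- → run C
t=19: L0/L1/L2 = -/CDHF/- → run C
t=20: L0/L1/L2 = -/CDHF/- → run C
t=21: L0/L1/L2 = -/CDHF/- → run C
t=22: L0/L1/L2 = -/DHF/- → run D
t=23: L0/L1/L2 = -/HF/- → run H
t=24: L0/L1/L2 = -/HF/- → run H
t=25: L0/L1/L2 = -/HF/- → run H
t=26: L0/L1/L2 = -/HF/- → run H
t=27: L0/L1/L2 = -/HF/- → run H
t=28: L0/L1/L2 = -/F/- → run F
t=29: L0/L1/L2 = -/F/- → run F
t=30: L0/L1/L2 = -/F/- → run F
t=31: L0/L1/L2 = -/F/- → run F
t=32: L0/L1/L2 = -/F/- → run F
t=33: (idle)
t=34: (idle)
t=35: (idle)
t=36: (idle)

context switches = 11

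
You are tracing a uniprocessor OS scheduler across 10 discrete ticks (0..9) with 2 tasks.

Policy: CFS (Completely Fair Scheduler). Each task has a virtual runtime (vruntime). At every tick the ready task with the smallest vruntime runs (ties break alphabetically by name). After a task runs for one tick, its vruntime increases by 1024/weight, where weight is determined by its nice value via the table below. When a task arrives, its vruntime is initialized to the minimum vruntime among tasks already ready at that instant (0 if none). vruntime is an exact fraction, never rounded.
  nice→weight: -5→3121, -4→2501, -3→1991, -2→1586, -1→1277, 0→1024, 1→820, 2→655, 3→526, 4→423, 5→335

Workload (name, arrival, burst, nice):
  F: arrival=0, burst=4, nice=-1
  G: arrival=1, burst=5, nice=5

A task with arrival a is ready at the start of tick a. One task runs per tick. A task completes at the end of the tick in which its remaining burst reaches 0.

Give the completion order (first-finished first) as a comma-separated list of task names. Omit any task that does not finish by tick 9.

t=0: vr[F=0] → run F
t=1: vr[F=1024/1277 G=1024/1277] → run F
t=2: vr[F=2048/1277 G=1024/1277] → run G
t=3: vr[F=2048/1277 G=1650688/427795] → run F
t=4: vr[F=3072/1277 G=1650688/427795] → run F
t=5: vr[G=1650688/427795] → run G
t=6: vr[G=2958336/427795] → run G
t=7: vr[G=4265984/427795] → run G
t=8: vr[G=5573632/427795] → run G
t=9: (idle)

completion order = F, G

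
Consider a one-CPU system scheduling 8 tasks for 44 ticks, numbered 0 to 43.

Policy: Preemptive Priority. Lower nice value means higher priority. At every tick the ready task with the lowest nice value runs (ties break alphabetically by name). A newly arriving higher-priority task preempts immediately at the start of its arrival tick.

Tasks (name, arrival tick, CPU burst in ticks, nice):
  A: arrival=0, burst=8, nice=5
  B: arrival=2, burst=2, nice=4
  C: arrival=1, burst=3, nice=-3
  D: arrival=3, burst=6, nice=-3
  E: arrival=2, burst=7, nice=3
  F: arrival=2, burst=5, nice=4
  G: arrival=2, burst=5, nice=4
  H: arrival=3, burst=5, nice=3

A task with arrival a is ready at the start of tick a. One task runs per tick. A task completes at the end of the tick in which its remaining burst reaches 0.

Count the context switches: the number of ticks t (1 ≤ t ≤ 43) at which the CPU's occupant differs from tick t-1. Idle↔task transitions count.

t=0: ready={A} → run A
t=1: ready={A,C} → run C
t=2: ready={A,B,C,E,F,G} → run C
t=3: ready={A,B,C,D,E,F,G,H} → run C
t=4: ready={A,B,D,E,F,G,H} → run D
t=5: ready={A,B,D,E,F,G,H} → run D
t=6: ready={A,B,D,E,F,G,H} → run D
t=7: ready={A,B,D,E,F,G,H} → run D
t=8: ready={A,B,D,E,F,G,H} → run D
t=9: ready={A,B,D,E,F,G,H} → run D
t=10: ready={A,B,E,F,G,H} → run E
t=11: ready={A,B,E,F,G,H} → run E
t=12: ready={A,B,E,F,G,H} → run E
t=13: ready={A,B,E,F,G,H} → run E
t=14: ready={A,B,E,F,G,H} → run E
t=15: ready={A,B,E,F,G,H} → run E
t=16: ready={A,B,E,F,G,H} → run E
t=17: ready={A,B,F,G,H} → run H
t=18: ready={A,B,F,G,H} → run H
t=19: ready={A,B,F,G,H} → run H
t=20: ready={A,B,F,G,H} → run H
t=21: ready={A,B,F,G,H} → run H
t=22: ready={A,B,F,G} → run B
t=23: ready={A,B,F,G} → run B
t=24: ready={A,F,G} → run F
t=25: ready={A,F,G} → run F
t=26: ready={A,F,G} → run F
t=27: ready={A,F,G} → run F
t=28: ready={A,F,G} → run F
t=29: ready={A,G} → run G
t=30: ready={A,G} → run G
t=31: ready={A,G} → run G
t=32: ready={A,G} → run G
t=33: ready={A,G} → run G
t=34: ready={A} → run A
t=35: ready={A} → run A
t=36: ready={A} → run A
t=37: ready={A} → run A
t=38: ready={A} → run A
t=39: ready={A} → run A
t=40: ready={A} → run A
t=41: (idle)
t=42: (idle)
t=43: (idle)

context switches = 9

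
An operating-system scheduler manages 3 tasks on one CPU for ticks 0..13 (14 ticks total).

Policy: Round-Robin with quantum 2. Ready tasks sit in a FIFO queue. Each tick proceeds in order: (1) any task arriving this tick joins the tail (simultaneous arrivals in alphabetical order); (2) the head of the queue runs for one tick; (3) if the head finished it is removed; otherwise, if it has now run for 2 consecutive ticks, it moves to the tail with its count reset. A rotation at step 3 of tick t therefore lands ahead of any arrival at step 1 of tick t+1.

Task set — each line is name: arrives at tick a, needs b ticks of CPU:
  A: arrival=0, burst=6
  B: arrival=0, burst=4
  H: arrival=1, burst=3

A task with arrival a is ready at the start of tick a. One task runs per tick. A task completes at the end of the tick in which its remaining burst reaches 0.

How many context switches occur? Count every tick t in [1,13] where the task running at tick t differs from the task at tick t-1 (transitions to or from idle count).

t=0: queue=[A,B] q_used=0 → run A
t=1: queue=[A,B,H] q_used=1 → run A
t=2: queue=[B,H,A] q_used=0 → run B
t=3: queue=[B,H,A] q_used=1 → run B
t=4: queue=[H,A,B] q_used=0 → run H
t=5: queue=[H,A,B] q_used=1 → run H
t=6: queue=[A,B,H] q_used=0 → run A
t=7: queue=[A,B,H] q_used=1 → run A
t=8: queue=[B,H,A] q_used=0 → run B
t=9: queue=[B,H,A] q_used=1 → run B
t=10: queue=[H,A] q_used=0 → run H
t=11: queue=[A] q_used=0 → run A
t=12: queue=[A] q_used=1 → run A
t=13: (idle)

context switches = 7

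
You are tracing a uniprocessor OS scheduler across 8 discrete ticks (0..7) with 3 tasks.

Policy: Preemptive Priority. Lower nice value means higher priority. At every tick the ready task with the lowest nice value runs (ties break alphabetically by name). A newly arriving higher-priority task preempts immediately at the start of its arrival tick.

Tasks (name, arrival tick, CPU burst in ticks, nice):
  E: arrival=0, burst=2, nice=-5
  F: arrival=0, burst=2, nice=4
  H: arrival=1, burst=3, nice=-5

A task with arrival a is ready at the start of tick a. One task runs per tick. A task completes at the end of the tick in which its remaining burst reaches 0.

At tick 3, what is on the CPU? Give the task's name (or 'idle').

running at tick 3 = H

t=0: ready={E,F} → run E
t=1: ready={E,F,H} → run E
t=2: ready={F,H} → run H
t=3: ready={F,H} → run H
t=4: ready={F,H} → run H
t=5: ready={F} → run F
t=6: ready={F} → run F
t=7: (idle)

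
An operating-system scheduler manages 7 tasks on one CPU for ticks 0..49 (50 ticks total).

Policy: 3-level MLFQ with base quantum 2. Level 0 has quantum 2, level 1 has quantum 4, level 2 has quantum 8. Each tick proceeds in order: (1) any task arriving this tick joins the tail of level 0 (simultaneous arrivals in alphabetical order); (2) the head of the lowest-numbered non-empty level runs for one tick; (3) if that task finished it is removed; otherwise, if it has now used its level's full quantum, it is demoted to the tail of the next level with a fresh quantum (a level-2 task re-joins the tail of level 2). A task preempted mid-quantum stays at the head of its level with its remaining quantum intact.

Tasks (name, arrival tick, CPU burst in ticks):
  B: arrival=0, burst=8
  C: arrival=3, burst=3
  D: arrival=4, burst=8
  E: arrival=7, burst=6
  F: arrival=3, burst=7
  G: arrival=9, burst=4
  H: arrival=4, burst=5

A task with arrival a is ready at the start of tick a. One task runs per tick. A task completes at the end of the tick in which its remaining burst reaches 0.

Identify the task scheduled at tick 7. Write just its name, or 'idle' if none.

running at tick 7 = D

t=0: L0/L1/L2 = B/-/- → run B
t=1: L0/L1/L2 = B/-/- → run B
t=2: L0/L1/L2 = -/B/- → run B
t=3: L0/L1/L2 = CF/B/- → run C
t=4: L0/L1/L2 = CFDH/B/- → run C
t=5: L0/L1/L2 = FDH/BC/- → run F
t=6: L0/L1/L2 = FDH/BC/- → run F
t=7: L0/L1/L2 = DHE/BCF/- → run D
t=8: L0/L1/L2 = DHE/BCF/- → run D
t=9: L0/L1/L2 = HEG/BCFD/- → run H
t=10: L0/L1/L2 = HEG/BCFD/- → run H
t=11: L0/L1/L2 = EG/BCFDH/- → run E
t=12: L0/L1/L2 = EG/BCFDH/- → run E
t=13: L0/L1/L2 = G/BCFDHE/- → run G
t=14: L0/L1/L2 = G/BCFDHE/- → run G
t=15: L0/L1/L2 = -/BCFDHEG/- → run B
t=16: L0/L1/L2 = -/BCFDHEG/- → run B
t=17: L0/L1/L2 = -/BCFDHEG/- → run B
t=18: L0/L1/L2 = -/CFDHEG/B → run C
t=19: L0/L1/L2 = -/FDHEG/B → run F
t=20: L0/L1/L2 = -/FDHEG/B → run F
t=21: L0/L1/L2 = -/FDHEG/B → run F
t=22: L0/L1/L2 = -/FDHEG/B → run F
t=23: L0/L1/L2 = -/DHEG/BF → run D
t=24: L0/L1/L2 = -/DHEG/BF → run D
t=25: L0/L1/L2 = -/DHEG/BF → run D
t=26: L0/L1/L2 = -/DHEG/BF → run D
t=27: L0/L1/L2 = -/HEG/BFD → run H
t=28: L0/L1/L2 = -/HEG/BFD → run H
t=29: L0/L1/L2 = -/HEG/BFD → run H
t=30: L0/L1/L2 = -/EG/BFD → run E
t=31: L0/L1/L2 = -/EG/BFD → run E
t=32: L0/L1/L2 = -/EG/BFD → run E
t=33: L0/L1/L2 = -/EG/BFD → run E
t=34: L0/L1/L2 = -/G/BFD → run G
t=35: L0/L1/L2 = -/G/BFD → run G
t=36: L0/L1/L2 = -/-/BFD → run B
t=37: L0/L1/L2 = -/-/BFD → run B
t=38: L0/L1/L2 = -/-/FD → run F
t=39: L0/L1/L2 = -/-/D → run D
t=40: L0/L1/L2 = -/-/D → run D
t=41: (idle)
t=42: (idle)
t=43: (idle)
t=44: (idle)
t=45: (idle)
t=46: (idle)
t=47: (idle)
t=48: (idle)
t=49: (idle)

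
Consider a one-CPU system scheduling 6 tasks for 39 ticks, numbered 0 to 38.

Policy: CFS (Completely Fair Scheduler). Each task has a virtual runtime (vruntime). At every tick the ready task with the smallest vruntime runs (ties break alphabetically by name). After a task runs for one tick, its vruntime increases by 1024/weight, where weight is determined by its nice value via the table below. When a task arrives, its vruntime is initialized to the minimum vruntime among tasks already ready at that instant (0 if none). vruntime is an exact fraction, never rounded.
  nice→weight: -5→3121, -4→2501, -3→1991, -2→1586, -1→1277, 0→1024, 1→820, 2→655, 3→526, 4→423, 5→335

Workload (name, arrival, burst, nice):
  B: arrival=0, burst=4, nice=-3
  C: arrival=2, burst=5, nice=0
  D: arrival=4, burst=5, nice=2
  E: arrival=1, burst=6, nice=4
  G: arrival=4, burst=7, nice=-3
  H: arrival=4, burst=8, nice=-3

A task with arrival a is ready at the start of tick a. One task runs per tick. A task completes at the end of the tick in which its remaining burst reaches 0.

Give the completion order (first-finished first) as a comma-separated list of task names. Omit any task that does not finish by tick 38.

t=0: vr[B=0] → run B
t=1: vr[B=1024/1991 E=1024/1991] → run B
t=2: vr[B=2048/1991 C=1024/1991 E=1024/1991] → run C
t=3: vr[B=2048/1991 C=3015/1991 E=1024/1991] → run E
t=4: vr[B=2048/1991 C=3015/1991 D=2048/1991 E=2471936/842193 G=2048/1991 H=2048/1991] → run B
t=5: vr[B=3072/1991 C=3015/1991 D=2048/1991 E=2471936/842193 G=2048/1991 H=2048/1991] → run D
t=6: vr[B=3072/1991 C=3015/1991 D=3380224/1304105 E=2471936/842193 G=2048/1991 H=2048/1991] → run G
t=7: vr[B=3072/1991 C=3015/1991 D=3380224/1304105 E=2471936/842193 G=3072/1991 H=2048/1991] → run H
t=8: vr[B=3072/1991 C=3015/1991 D=3380224/1304105 E=2471936/842193 G=3072/1991 H=3072/1991] → run C
t=9: vr[B=3072/1991 C=5006/1991 D=3380224/1304105 E=2471936/842193 G=3072/1991 H=3072/1991] → run B
t=10: vr[C=5006/1991 D=3380224/1304105 E=2471936/842193 G=3072/1991 H=3072/1991] → run G
t=11: vr[C=5006/1991 D=3380224/1304105 E=2471936/842193 G=4096/1991 H=3072/1991] → run H
t=12: vr[C=5006/1991 D=3380224/1304105 E=2471936/842193 G=4096/1991 H=4096/1991] → run G
t=13: vr[C=5006/1991 D=3380224/1304105 E=2471936/842193 G=5120/1991 H=4096/1991] → run H
t=14: vr[C=5006/1991 D=3380224/1304105 E=2471936/842193 G=5120/1991 H=5120/1991] → run C
t=15: vr[C=6997/1991 D=3380224/1304105 E=2471936/842193 G=5120/1991 H=5120/1991] → run G
t=16: vr[C=6997/1991 D=3380224/1304105 E=2471936/842193 G=6144/1991 H=5120/1991] → run H
t=17: vr[C=6997/1991 D=3380224/1304105 E=2471936/842193 G=6144/1991 H=6144/1991] → run D
t=18: vr[C=6997/1991 D=5419008/1304105 E=2471936/842193 G=6144/1991 H=6144/1991] → run E
t=19: vr[C=6997/1991 D=5419008/1304105 E=4510720/842193 G=6144/1991 H=6144/1991] → run G
t=20: vr[C=6997/1991 D=5419008/1304105 E=4510720/842193 G=7168/1991 H=6144/1991] → run H
t=21: vr[C=6997/1991 D=5419008/1304105 E=4510720/842193 G=7168/1991 H=7168/1991] → run C
t=22: vr[C=8988/1991 D=5419008/1304105 E=4510720/842193 G=7168/1991 H=7168/1991] → run G
t=23: vr[C=8988/1991 D=5419008/1304105 E=4510720/842193 G=8192/1991 H=7168/1991] → run H
t=24: vr[C=8988/1991 D=5419008/1304105 E=4510720/842193 G=8192/1991 H=8192/1991] → run G
t=25: vr[C=8988/1991 D=5419008/1304105 E=4510720/842193 H=8192/1991] → run H
t=26: vr[C=8988/1991 D=5419008/1304105 E=4510720/842193 H=9216/1991] → run D
t=27: vr[C=8988/1991 D=7457792/1304105 E=4510720/842193 H=9216/1991] → run C
t=28: vr[D=7457792/1304105 E=4510720/842193 H=9216/1991] → run H
t=29: vr[D=7457792/1304105 E=4510720/842193] → run E
t=30: vr[D=7457792/1304105 E=2183168/280731] → run D
t=31: vr[D=9496576/1304105 E=2183168/280731] → run D
t=32: vr[E=2183168/280731] → run E
t=33: vr[E=8588288/842193] → run E
t=34: vr[E=10627072/842193] → run E
t=35: (idle)
t=36: (idle)
t=37: (idle)
t=38: (idle)

completion order = B, G, C, H, D, E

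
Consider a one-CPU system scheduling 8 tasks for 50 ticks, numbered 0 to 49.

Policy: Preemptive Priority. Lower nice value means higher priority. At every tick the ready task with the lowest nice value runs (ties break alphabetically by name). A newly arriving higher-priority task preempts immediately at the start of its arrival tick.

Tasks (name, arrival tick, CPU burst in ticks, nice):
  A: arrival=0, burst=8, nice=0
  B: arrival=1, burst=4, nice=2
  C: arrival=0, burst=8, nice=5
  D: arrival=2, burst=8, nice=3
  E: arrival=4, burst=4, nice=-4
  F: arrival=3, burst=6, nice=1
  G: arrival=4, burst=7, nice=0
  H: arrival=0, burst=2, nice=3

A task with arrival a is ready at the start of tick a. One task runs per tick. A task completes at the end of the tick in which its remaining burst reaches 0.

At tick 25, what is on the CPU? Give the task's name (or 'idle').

t=0: ready={A,C,H} → run A
t=1: ready={A,B,C,H} → run A
t=2: ready={A,B,C,D,H} → run A
t=3: ready={A,B,C,D,F,H} → run A
t=4: ready={A,B,C,D,E,F,G,H} → run E
t=5: ready={A,B,C,D,E,F,G,H} → run E
t=6: ready={A,B,C,D,E,F,G,H} → run E
t=7: ready={A,B,C,D,E,F,G,H} → run E
t=8: ready={A,B,C,D,F,G,H} → run A
t=9: ready={A,B,C,D,F,G,H} → run A
t=10: ready={A,B,C,D,F,G,H} → run A
t=11: ready={A,B,C,D,F,G,H} → run A
t=12: ready={B,C,D,F,G,H} → run G
t=13: ready={B,C,D,F,G,H} → run G
t=14: ready={B,C,D,F,G,H} → run G
t=15: ready={B,C,D,F,G,H} → run G
t=16: ready={B,C,D,F,G,H} → run G
t=17: ready={B,C,D,F,G,H} → run G
t=18: ready={B,C,D,F,G,H} → run G
t=19: ready={B,C,D,F,H} → run F
t=20: ready={B,C,D,F,H} → run F
t=21: ready={B,C,D,F,H} → run F
t=22: ready={B,C,D,F,H} → run F
t=23: ready={B,C,D,F,H} → run F
t=24: ready={B,C,D,F,H} → run F
t=25: ready={B,C,D,H} → run B
t=26: ready={B,C,D,H} → run B
t=27: ready={B,C,D,H} → run B
t=28: ready={B,C,D,H} → run B
t=29: ready={C,D,H} → run D
t=30: ready={C,D,H} → run D
t=31: ready={C,D,H} → run D
t=32: ready={C,D,H} → run D
t=33: ready={C,D,H} → run D
t=34: ready={C,D,H} → run D
t=35: ready={C,D,H} → run D
t=36: ready={C,D,H} → run D
t=37: ready={C,H} → run H
t=38: ready={C,H} → run H
t=39: ready={C} → run C
t=40: ready={C} → run C
t=41: ready={C} → run C
t=42: ready={C} → run C
t=43: ready={C} → run C
t=44: ready={C} → run C
t=45: ready={C} → run C
t=46: ready={C} → run C
t=47: (idle)
t=48: (idle)
t=49: (idle)

running at tick 25 = B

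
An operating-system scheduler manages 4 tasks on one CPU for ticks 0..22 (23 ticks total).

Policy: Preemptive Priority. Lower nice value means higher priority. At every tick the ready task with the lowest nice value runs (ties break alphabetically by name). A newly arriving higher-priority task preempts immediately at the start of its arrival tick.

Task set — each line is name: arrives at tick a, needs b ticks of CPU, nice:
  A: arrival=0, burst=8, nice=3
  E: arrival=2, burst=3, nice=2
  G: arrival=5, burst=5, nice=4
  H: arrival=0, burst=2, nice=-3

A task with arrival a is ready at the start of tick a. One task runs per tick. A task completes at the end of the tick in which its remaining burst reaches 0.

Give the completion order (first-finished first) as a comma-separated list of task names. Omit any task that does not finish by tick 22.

completion order = H, E, A, G

t=0: ready={A,H} → run H
t=1: ready={A,H} → run H
t=2: ready={A,E} → run E
t=3: ready={A,E} → run E
t=4: ready={A,E} → run E
t=5: ready={A,G} → run A
t=6: ready={A,G} → run A
t=7: ready={A,G} → run A
t=8: ready={A,G} → run A
t=9: ready={A,G} → run A
t=10: ready={A,G} → run A
t=11: ready={A,G} → run A
t=12: ready={A,G} → run A
t=13: ready={G} → run G
t=14: ready={G} → run G
t=15: ready={G} → run G
t=16: ready={G} → run G
t=17: ready={G} → run G
t=18: (idle)
t=19: (idle)
t=20: (idle)
t=21: (idle)
t=22: (idle)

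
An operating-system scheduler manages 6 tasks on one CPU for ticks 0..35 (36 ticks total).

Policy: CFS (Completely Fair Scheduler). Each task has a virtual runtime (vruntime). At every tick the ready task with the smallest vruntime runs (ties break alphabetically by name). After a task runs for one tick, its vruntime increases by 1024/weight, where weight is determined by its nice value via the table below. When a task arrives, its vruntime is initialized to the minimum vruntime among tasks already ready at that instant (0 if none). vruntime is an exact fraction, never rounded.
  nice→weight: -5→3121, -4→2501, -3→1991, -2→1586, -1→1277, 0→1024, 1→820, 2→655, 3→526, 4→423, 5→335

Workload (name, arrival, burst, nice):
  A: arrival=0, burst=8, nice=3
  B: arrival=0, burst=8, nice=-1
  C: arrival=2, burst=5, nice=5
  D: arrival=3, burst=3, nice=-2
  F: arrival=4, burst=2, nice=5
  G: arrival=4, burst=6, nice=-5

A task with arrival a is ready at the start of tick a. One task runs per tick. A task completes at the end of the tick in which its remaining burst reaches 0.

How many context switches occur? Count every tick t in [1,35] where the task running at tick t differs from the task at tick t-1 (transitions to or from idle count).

t=0: vr[A=0 B=0] → run A
t=1: vr[A=512/263 B=0] → run B
t=2: vr[A=512/263 B=1024/1277 C=1024/1277] → run B
t=3: vr[A=512/263 B=2048/1277 C=1024/1277 D=1024/1277] → run C
t=4: vr[A=512/263 B=2048/1277 C=1650688/427795 D=1024/1277 F=1024/1277 G=1024/1277] → run D
t=5: vr[A=512/263 B=2048/1277 C=1650688/427795 D=1465856/1012661 F=1024/1277 G=1024/1277] → run F
t=6: vr[A=512/263 B=2048/1277 C=1650688/427795 D=1465856/1012661 F=1650688/427795 G=1024/1277] → run G
t=7: vr[A=512/263 B=2048/1277 C=1650688/427795 D=1465856/1012661 F=1650688/427795 G=4503552/3985517] → run G
t=8: vr[A=512/263 B=2048/1277 C=1650688/427795 D=1465856/1012661 F=1650688/427795 G=5811200/3985517] → run D
t=9: vr[A=512/263 B=2048/1277 C=1650688/427795 D=2119680/1012661 F=1650688/427795 G=5811200/3985517] → run G
t=10: vr[A=512/263 B=2048/1277 C=1650688/427795 D=2119680/1012661 F=1650688/427795 G=7118848/3985517] → run B
t=11: vr[A=512/263 B=3072/1277 C=1650688/427795 D=2119680/1012661 F=1650688/427795 G=7118848/3985517] → run G
t=12: vr[A=512/263 B=3072/1277 C=1650688/427795 D=2119680/1012661 F=1650688/427795 G=8426496/3985517] → run A
t=13: vr[A=1024/263 B=3072/1277 C=1650688/427795 D=2119680/1012661 F=1650688/427795 G=8426496/3985517] → run D
t=14: vr[A=1024/263 B=3072/1277 C=1650688/427795 F=1650688/427795 G=8426496/3985517] → run G
t=15: vr[A=1024/263 B=3072/1277 C=1650688/427795 F=1650688/427795 G=9734144/3985517] → run B
t=16: vr[A=1024/263 B=4096/1277 C=1650688/427795 F=1650688/427795 G=9734144/3985517] → run G
t=17: vr[A=1024/263 B=4096/1277 C=1650688/427795 F=1650688/427795] → run B
t=18: vr[A=1024/263 B=5120/1277 C=1650688/427795 F=1650688/427795] → run C
t=19: vr[A=1024/263 B=5120/1277 C=2958336/427795 F=1650688/427795] → run F
t=20: vr[A=1024/263 B=5120/1277 C=2958336/427795] → run A
t=21: vr[A=1536/263 B=5120/1277 C=2958336/427795] → run B
t=22: vr[A=1536/263 B=6144/1277 C=2958336/427795] → run B
t=23: vr[A=1536/263 B=7168/1277 C=2958336/427795] → run B
t=24: vr[A=1536/263 C=2958336/427795] → run A
t=25: vr[A=2048/263 C=2958336/427795] → run C
t=26: vr[A=2048/263 C=4265984/427795] → run A
t=27: vr[A=2560/263 C=4265984/427795] → run A
t=28: vr[A=3072/263 C=4265984/427795] → run C
t=29: vr[A=3072/263 C=5573632/427795] → run A
t=30: vr[A=3584/263 C=5573632/427795] → run C
t=31: vr[A=3584/263] → run A
t=32: (idle)
t=33: (idle)
t=34: (idle)
t=35: (idle)

context switches = 27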